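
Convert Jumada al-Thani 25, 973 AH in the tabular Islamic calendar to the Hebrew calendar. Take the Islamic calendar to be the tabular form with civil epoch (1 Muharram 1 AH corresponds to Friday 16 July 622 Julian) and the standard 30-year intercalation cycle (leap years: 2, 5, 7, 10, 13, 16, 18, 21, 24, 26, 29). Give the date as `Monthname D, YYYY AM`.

Both dates share Julian Day Number 2293056; in the Hebrew calendar that is 27 Shevat 5326 AM.

Shevat 27, 5326 AM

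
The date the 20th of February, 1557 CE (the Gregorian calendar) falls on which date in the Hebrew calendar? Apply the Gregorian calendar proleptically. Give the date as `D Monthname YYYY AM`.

10 Adar 5317 AM

Both dates share Julian Day Number 2289793; in the Hebrew calendar that is 10 Adar 5317 AM.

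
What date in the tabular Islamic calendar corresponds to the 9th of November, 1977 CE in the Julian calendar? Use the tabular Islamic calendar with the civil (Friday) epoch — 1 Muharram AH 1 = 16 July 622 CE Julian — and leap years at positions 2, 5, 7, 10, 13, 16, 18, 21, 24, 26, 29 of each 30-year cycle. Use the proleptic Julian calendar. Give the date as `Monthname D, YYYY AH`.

Dhu al-Hijjah 10, 1397 AH

Julian Day Number of the source date = 2443470.
Converting JDN 2443470 to the tabular Islamic calendar gives 10 Dhu al-Hijjah 1397 AH.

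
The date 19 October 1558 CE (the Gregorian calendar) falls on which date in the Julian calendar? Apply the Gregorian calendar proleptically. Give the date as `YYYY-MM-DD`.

At this point the Julian calendar is 10 days behind the Gregorian.
19 October 1558 Gregorian − 10 days → 9 October 1558 Julian.

1558-10-09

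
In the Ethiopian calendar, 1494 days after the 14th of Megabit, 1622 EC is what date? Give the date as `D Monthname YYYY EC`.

17 Miyazya 1626 EC

The starting date is JDN 2316484; 2316484 + 1494 = 2317978.
JDN 2317978 corresponds to 17 Miyazya 1626 EC.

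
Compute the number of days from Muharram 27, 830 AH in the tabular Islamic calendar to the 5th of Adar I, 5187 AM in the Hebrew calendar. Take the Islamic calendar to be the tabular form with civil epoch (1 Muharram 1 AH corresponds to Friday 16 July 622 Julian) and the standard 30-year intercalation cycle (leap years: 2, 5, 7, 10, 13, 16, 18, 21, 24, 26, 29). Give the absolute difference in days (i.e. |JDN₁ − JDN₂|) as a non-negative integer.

JDN of the first date = 2242236.
JDN of the second date = 2242302.
|2242302 − 2242236| = 66.

66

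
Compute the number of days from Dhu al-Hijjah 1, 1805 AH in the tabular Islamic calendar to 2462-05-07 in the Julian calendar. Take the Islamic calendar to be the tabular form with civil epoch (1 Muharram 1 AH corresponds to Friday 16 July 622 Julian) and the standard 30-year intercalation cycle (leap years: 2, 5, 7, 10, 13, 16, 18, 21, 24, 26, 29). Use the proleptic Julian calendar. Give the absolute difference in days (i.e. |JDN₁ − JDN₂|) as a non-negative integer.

First date → JDN 2588042; second date → JDN 2620430.
The interval is |2588042 − 2620430| = 32388 days.

32388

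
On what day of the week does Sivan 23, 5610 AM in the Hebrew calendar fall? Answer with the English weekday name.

Monday

Equivalently 3 June 1850 Gregorian, JDN 2396912.
JDN 2396912 mod 7 = 0, and JDN 0 was a Monday, so this is a Monday.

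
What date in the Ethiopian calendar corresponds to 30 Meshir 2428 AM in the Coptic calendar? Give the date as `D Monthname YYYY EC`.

The source date corresponds to 15 March 2712 in the Gregorian calendar (JDN 2711671).
That day falls on 30 Yekatit 2704 EC in the Ethiopian calendar.

30 Yekatit 2704 EC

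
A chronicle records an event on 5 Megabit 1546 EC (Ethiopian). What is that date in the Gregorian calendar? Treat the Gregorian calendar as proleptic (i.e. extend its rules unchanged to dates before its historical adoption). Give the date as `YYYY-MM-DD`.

1554-03-11

Julian Day Number of the source date = 2288716.
Converting JDN 2288716 to the Gregorian calendar gives 11 March 1554 CE.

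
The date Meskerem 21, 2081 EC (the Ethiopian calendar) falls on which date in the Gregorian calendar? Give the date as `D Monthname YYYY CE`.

Both dates share Julian Day Number 2483961; in the Gregorian calendar that is 1 October 2088 CE.

1 October 2088 CE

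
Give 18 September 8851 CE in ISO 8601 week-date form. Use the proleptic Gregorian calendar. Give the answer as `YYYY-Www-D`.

8851-W38-1

The weekday is Monday (ISO weekday 1).
That Monday belongs to ISO week 38 of ISO year 8851.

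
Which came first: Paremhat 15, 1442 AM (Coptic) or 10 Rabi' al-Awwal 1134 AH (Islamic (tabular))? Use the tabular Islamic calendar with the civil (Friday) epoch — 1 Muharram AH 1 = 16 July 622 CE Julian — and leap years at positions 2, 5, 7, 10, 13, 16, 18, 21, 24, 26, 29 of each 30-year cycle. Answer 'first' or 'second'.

second

Converting both to JDN: 2351549 vs 2350005; the smaller is the second.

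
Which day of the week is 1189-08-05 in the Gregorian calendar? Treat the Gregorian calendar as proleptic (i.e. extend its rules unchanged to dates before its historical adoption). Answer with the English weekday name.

Saturday

2155550 ≡ 5 (mod 7); counting from Monday = 0 gives Saturday.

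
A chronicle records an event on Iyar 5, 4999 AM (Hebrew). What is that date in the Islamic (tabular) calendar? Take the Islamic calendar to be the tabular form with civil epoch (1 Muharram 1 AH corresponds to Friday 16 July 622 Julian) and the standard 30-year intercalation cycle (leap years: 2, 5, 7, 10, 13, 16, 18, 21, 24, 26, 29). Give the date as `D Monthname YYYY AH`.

5 Ramadan 636 AH

Julian Day Number of the source date = 2173703.
Converting JDN 2173703 to the tabular Islamic calendar gives 5 Ramadan 636 AH.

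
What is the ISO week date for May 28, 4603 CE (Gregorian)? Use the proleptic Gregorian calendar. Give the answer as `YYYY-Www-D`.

The weekday is Saturday (ISO weekday 6).
That Saturday belongs to ISO week 21 of ISO year 4603.

4603-W21-6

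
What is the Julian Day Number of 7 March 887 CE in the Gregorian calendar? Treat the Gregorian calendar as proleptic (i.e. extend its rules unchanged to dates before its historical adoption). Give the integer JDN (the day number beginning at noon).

JDN 2400001 is 17 November 1858 CE (Gregorian), MJD 0; the target day is −354905 days from there, so JDN = 2045096.

2045096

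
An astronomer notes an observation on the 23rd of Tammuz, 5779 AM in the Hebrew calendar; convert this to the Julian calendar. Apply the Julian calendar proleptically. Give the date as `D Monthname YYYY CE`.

Julian Day Number of the source date = 2458691.
Converting JDN 2458691 to the Julian calendar gives 13 July 2019 CE.

13 July 2019 CE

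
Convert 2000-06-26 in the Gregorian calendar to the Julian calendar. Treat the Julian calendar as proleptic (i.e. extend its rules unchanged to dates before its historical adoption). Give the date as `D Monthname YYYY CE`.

13 June 2000 CE

At this point the Julian calendar is 13 days behind the Gregorian.
26 June 2000 Gregorian − 13 days → 13 June 2000 Julian.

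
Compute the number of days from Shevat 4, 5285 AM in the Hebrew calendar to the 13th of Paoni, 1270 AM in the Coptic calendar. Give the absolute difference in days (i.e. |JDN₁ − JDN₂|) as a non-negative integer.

JDN of the first date = 2278062.
JDN of the second date = 2288814.
|2288814 − 2278062| = 10752.

10752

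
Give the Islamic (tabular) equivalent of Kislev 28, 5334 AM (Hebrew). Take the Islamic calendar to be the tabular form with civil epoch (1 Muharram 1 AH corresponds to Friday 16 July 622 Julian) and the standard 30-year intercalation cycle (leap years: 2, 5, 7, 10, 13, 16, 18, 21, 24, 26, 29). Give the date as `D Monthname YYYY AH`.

The source date corresponds to 3 December 1573 in the proleptic Gregorian calendar (JDN 2295923).
That day falls on 28 Rajab 981 AH in the tabular Islamic calendar.

28 Rajab 981 AH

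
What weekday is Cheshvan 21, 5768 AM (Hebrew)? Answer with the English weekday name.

In the Gregorian calendar this is 2 November 2007 (JDN 2454407).
2454407 ≡ 4 (mod 7); counting from Monday = 0 gives Friday.

Friday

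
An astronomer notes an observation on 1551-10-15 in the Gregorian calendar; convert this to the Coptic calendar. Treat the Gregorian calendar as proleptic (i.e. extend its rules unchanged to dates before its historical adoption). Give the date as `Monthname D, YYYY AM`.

Both dates share Julian Day Number 2287838; in the Coptic calendar that is 7 Paopi 1268 AM.

Paopi 7, 1268 AM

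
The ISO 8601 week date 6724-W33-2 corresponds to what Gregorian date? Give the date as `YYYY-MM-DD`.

ISO week 1 of 6724 is the week containing the first Thursday of 6724.
Week 33, day 2 (Tuesday) lands on 6724-08-12.

6724-08-12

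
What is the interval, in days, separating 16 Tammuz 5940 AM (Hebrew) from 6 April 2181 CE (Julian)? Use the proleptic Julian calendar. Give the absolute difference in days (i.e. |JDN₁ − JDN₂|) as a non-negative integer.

284

First date → JDN 2517480; second date → JDN 2517764.
The interval is |2517480 − 2517764| = 284 days.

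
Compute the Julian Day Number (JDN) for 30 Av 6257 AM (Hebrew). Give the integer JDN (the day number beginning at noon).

2633312

In the Gregorian calendar the same day is 29 August 2497.
JDN 2400001 is 17 November 1858 CE (Gregorian), MJD 0; the target day is +233311 days from there, so JDN = 2633312.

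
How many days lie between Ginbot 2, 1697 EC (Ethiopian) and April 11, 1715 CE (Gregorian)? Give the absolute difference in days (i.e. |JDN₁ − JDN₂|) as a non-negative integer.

JDN of the first date = 2343926.
JDN of the second date = 2347551.
|2347551 − 2343926| = 3625.

3625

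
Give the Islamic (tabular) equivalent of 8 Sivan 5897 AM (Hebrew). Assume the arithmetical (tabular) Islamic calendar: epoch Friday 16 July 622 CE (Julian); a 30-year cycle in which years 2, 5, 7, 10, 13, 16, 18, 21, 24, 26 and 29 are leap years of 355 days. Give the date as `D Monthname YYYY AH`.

8 Jumada al-Awwal 1562 AH

Julian Day Number of the source date = 2501731.
Converting JDN 2501731 to the tabular Islamic calendar gives 8 Jumada al-Awwal 1562 AH.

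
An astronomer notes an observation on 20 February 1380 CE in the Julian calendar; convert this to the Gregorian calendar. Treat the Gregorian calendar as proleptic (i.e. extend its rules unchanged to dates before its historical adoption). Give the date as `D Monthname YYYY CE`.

For dates in this range the Gregorian date is 8 days ahead of the Julian.
20 February 1380 Julian + 8 days → 28 February 1380 Gregorian.

28 February 1380 CE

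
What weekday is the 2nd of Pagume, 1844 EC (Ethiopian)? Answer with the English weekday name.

Equivalently 6 September 1852 Gregorian, JDN 2397738.
2397738 ≡ 0 (mod 7); counting from Monday = 0 gives Monday.

Monday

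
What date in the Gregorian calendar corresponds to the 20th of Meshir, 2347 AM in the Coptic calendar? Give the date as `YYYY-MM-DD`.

Julian Day Number of the source date = 2682075.
Converting JDN 2682075 to the Gregorian calendar gives 4 March 2631 CE.

2631-03-04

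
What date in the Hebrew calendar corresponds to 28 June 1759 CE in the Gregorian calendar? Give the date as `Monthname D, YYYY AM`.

Tammuz 3, 5519 AM

Both dates share Julian Day Number 2363700; in the Hebrew calendar that is 3 Tammuz 5519 AM.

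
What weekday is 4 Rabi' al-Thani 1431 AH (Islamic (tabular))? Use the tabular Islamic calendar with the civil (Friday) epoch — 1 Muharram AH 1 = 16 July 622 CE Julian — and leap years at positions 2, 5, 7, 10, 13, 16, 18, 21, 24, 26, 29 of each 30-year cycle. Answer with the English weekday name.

This is JDN 2455276 (20 March 2010 Gregorian).
Since JDN mod 7 = 5 (0 = Monday), the day is Saturday.

Saturday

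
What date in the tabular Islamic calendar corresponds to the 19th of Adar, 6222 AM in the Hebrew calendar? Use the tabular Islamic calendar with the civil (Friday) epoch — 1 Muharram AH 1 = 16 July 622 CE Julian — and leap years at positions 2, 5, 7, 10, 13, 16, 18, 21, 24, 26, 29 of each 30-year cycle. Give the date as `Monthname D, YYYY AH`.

Safar 19, 1897 AH

Julian Day Number of the source date = 2620367.
Converting JDN 2620367 to the tabular Islamic calendar gives 19 Safar 1897 AH.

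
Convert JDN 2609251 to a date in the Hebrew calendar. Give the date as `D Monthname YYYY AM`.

The Gregorian equivalent of JDN 2609251 is 14 October 2431.
In the Hebrew calendar that day is 7 Cheshvan 6192 AM.

7 Cheshvan 6192 AM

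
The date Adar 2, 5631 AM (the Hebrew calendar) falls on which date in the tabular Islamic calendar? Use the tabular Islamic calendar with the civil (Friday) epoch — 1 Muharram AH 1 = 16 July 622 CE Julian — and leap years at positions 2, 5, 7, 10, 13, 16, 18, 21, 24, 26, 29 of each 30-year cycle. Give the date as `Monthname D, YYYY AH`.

Both dates share Julian Day Number 2404482; in the tabular Islamic calendar that is 2 Dhu al-Hijjah 1287 AH.

Dhu al-Hijjah 2, 1287 AH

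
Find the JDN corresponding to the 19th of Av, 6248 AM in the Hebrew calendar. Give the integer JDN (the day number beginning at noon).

In the Gregorian calendar the same day is 28 July 2488.
JDN 2400001 is 17 November 1858 CE (Gregorian), MJD 0; the target day is +229992 days from there, so JDN = 2629993.

2629993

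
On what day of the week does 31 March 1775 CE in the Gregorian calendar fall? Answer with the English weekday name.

Friday

JDN 2369455 mod 7 = 4, and JDN 0 was a Monday, so this is a Friday.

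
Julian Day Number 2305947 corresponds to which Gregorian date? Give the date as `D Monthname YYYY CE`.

14 May 1601 CE

Counting from JDN 2299161 = 15 Oct 1582 gives an offset of 6786 days.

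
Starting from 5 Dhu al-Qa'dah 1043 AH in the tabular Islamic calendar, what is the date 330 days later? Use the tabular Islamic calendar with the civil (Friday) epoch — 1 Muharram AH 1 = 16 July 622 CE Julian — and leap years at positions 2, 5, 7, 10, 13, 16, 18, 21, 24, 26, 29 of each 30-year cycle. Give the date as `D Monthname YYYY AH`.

10 Shawwal 1044 AH

Counting 330 days forward from JDN 2317989 reaches JDN 2318319, which is 10 Shawwal 1044 AH.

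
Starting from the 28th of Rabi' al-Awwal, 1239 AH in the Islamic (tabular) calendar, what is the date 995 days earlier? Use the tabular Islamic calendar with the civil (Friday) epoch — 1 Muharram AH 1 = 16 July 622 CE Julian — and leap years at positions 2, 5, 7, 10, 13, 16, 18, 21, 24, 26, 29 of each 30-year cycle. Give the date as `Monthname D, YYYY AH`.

The starting date is JDN 2387232; 2387232 − 995 = 2386237.
JDN 2386237 corresponds to Jumada al-Thani 7, 1236 AH.

Jumada al-Thani 7, 1236 AH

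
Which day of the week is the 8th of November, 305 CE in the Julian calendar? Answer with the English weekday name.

Thursday

This is JDN 1832771 (9 November 305 Gregorian).
JDN 1832771 mod 7 = 3, and JDN 0 was a Monday, so this is a Thursday.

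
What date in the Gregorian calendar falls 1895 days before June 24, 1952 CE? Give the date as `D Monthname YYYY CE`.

17 April 1947 CE

JDN of June 24, 1952 CE = 2434188.
2434188 − 1895 = 2432293.
JDN 2432293 in the Gregorian calendar is 17 April 1947 CE.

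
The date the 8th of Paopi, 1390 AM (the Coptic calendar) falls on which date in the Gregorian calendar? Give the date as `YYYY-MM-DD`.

1673-10-15

Julian Day Number of the source date = 2332399.
Converting JDN 2332399 to the Gregorian calendar gives 15 October 1673 CE.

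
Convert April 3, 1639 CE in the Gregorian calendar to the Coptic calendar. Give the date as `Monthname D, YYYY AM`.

Paremhat 28, 1355 AM

Julian Day Number of the source date = 2319785.
Converting JDN 2319785 to the Coptic calendar gives 28 Paremhat 1355 AM.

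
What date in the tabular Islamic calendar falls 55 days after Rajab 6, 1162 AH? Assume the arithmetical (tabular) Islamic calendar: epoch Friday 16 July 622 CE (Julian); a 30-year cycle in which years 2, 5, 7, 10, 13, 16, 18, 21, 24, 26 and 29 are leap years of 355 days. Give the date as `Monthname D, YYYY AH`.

Counting 55 days forward from JDN 2360042 reaches JDN 2360097, which is Ramadan 2, 1162 AH.

Ramadan 2, 1162 AH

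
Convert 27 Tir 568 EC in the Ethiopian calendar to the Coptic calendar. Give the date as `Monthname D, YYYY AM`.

Both dates share Julian Day Number 1931464; in the Coptic calendar that is 27 Tobi 292 AM.

Tobi 27, 292 AM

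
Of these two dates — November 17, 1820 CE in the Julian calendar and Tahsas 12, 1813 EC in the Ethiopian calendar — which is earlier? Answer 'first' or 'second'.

first

The two dates have Julian Day Numbers 2386134 and 2386155 respectively.
Since 2386134 < 2386155, the first date comes first.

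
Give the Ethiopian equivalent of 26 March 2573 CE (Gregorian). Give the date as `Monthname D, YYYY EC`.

Megabit 13, 2565 EC

Both dates share Julian Day Number 2660914; in the Ethiopian calendar that is 13 Megabit 2565 EC.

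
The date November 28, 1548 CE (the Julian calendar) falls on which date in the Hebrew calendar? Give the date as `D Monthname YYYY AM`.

27 Kislev 5309 AM

The source date corresponds to 8 December 1548 in the proleptic Gregorian calendar (JDN 2286797).
That day falls on 27 Kislev 5309 AM in the Hebrew calendar.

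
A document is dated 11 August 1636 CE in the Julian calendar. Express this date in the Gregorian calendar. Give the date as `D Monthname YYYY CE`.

21 August 1636 CE

At this point the Julian calendar is 10 days behind the Gregorian.
11 August 1636 Julian + 10 days → 21 August 1636 Gregorian.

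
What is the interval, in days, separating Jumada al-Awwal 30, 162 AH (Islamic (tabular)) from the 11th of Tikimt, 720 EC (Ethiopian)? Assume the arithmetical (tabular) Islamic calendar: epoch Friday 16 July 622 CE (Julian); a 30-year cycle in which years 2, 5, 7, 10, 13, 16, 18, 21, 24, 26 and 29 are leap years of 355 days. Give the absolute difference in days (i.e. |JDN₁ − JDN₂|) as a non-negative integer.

18764

First date → JDN 2005640; second date → JDN 1986876.
The interval is |2005640 − 1986876| = 18764 days.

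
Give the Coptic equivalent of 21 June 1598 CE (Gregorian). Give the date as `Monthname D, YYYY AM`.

Paoni 17, 1314 AM

Julian Day Number of the source date = 2304889.
Converting JDN 2304889 to the Coptic calendar gives 17 Paoni 1314 AM.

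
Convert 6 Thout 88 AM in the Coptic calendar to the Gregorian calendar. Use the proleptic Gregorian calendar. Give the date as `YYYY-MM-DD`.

Both dates share Julian Day Number 1856812; in the Gregorian calendar that is 5 September 371 CE.

0371-09-05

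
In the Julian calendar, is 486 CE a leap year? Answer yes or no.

no

486 mod 4 = 2, so it is a common year in the Julian calendar.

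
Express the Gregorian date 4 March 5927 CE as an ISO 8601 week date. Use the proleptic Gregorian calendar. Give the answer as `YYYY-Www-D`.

The weekday is Friday (ISO weekday 5).
That Friday belongs to ISO week 9 of ISO year 5927.

5927-W09-5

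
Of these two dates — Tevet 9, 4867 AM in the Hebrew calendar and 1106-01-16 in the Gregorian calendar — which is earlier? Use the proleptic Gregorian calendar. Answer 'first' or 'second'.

second

First date → JDN 2125364; second date → JDN 2125033.
JDN 2125033 < JDN 2125364, so the second date is earlier.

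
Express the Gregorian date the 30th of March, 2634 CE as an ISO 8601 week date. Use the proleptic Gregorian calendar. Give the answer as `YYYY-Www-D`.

The weekday is Sunday (ISO weekday 7).
That Sunday belongs to ISO week 13 of ISO year 2634.

2634-W13-7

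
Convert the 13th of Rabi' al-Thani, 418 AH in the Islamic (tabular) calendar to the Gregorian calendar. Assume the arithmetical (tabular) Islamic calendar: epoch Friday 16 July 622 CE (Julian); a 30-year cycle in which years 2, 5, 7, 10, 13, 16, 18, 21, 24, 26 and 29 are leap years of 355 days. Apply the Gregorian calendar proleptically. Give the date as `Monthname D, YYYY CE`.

May 29, 1027 CE

Both dates share Julian Day Number 2096312; in the Gregorian calendar that is 29 May 1027 CE.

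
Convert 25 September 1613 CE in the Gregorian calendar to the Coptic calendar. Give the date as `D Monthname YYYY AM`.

18 Thout 1330 AM

Both dates share Julian Day Number 2310464; in the Coptic calendar that is 18 Thout 1330 AM.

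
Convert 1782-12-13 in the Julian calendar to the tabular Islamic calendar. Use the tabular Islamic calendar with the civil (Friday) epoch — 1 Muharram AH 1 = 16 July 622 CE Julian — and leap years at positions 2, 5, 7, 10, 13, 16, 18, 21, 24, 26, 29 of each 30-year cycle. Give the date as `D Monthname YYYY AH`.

18 Muharram 1197 AH

Julian Day Number of the source date = 2372280.
Converting JDN 2372280 to the tabular Islamic calendar gives 18 Muharram 1197 AH.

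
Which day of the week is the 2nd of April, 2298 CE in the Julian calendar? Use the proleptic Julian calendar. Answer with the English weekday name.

Sunday

In the Gregorian calendar this is 17 April 2298 (JDN 2560494).
JDN 2560494 mod 7 = 6, and JDN 0 was a Monday, so this is a Sunday.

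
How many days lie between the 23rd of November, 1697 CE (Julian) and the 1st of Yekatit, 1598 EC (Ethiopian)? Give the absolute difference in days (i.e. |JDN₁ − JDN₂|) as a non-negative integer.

JDN of the first date = 2341214.
JDN of the second date = 2307675.
|2307675 − 2341214| = 33539.

33539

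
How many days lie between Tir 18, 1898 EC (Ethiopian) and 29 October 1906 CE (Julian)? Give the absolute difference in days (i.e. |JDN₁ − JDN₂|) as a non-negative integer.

289

First date → JDN 2417237; second date → JDN 2417526.
The interval is |2417237 − 2417526| = 289 days.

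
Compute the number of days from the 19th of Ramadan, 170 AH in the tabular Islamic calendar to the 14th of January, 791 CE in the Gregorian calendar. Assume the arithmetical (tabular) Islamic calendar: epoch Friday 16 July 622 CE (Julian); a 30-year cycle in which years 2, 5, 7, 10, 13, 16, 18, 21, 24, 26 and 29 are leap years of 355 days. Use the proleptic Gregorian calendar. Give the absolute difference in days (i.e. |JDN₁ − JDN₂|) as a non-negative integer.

1398

JDN of the first date = 2008582.
JDN of the second date = 2009980.
|2009980 − 2008582| = 1398.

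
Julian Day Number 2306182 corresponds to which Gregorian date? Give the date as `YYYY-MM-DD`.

Counting from JDN 2299161 = 15 Oct 1582 gives an offset of 7021 days.

1602-01-04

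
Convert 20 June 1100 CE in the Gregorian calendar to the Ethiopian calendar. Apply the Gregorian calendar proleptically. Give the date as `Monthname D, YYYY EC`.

Julian Day Number of the source date = 2122997.
Converting JDN 2122997 to the Ethiopian calendar gives 19 Sene 1092 EC.

Sene 19, 1092 EC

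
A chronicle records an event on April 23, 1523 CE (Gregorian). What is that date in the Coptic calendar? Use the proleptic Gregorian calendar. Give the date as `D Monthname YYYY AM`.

Both dates share Julian Day Number 2277436; in the Coptic calendar that is 18 Parmouti 1239 AM.

18 Parmouti 1239 AM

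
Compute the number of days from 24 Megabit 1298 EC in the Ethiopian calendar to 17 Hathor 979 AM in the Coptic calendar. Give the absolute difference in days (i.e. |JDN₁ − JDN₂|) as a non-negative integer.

15833

First date → JDN 2198153; second date → JDN 2182320.
The interval is |2198153 − 2182320| = 15833 days.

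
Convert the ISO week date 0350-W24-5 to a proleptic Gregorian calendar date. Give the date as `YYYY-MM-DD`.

0350-06-16

ISO week 1 of 350 is the week containing the first Thursday of 350.
Week 24, day 5 (Friday) lands on 0350-06-16.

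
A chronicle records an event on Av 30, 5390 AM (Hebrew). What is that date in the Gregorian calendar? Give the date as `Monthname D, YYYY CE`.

Julian Day Number of the source date = 2316625.
Converting JDN 2316625 to the Gregorian calendar gives 8 August 1630 CE.

August 8, 1630 CE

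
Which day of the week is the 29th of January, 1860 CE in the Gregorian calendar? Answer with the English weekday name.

2400439 ≡ 6 (mod 7); counting from Monday = 0 gives Sunday.

Sunday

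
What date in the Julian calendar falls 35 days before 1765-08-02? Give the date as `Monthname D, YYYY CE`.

June 28, 1765 CE

Counting 35 days back from JDN 2365938 reaches JDN 2365903, which is June 28, 1765 CE.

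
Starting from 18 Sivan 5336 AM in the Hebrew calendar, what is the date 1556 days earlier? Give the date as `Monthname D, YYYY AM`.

Shevat 27, 5332 AM

The starting date is JDN 2296828; 2296828 − 1556 = 2295272.
JDN 2295272 corresponds to Shevat 27, 5332 AM.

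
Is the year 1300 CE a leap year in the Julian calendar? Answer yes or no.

1300 mod 4 = 0, so it is a leap year in the Julian calendar.

yes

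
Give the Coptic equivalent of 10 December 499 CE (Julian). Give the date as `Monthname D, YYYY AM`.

Both dates share Julian Day Number 1903661; in the Coptic calendar that is 13 Koiak 216 AM.

Koiak 13, 216 AM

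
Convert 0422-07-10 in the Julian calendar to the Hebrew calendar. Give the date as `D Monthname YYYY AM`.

The source date corresponds to 11 July 422 in the proleptic Gregorian calendar (JDN 1875384).
That day falls on 6 Av 4182 AM in the Hebrew calendar.

6 Av 4182 AM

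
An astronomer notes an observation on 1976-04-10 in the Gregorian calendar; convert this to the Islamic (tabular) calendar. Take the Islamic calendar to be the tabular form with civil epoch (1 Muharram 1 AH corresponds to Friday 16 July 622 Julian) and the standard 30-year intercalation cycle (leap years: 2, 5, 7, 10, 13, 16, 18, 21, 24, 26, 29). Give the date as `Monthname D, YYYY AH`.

Rabi' al-Thani 10, 1396 AH

Julian Day Number of the source date = 2442879.
Converting JDN 2442879 to the tabular Islamic calendar gives 10 Rabi' al-Thani 1396 AH.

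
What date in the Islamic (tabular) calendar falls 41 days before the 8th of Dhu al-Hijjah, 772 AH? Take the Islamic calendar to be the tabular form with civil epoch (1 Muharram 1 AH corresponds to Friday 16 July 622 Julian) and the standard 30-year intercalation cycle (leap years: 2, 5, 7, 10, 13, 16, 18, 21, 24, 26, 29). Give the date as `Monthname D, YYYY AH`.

Shawwal 26, 772 AH

Counting 41 days back from JDN 2221989 reaches JDN 2221948, which is Shawwal 26, 772 AH.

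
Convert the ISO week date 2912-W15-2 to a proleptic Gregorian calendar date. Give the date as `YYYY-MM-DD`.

ISO week 1 of 2912 is the week containing the first Thursday of 2912.
Week 15, day 2 (Tuesday) lands on 2912-04-12.

2912-04-12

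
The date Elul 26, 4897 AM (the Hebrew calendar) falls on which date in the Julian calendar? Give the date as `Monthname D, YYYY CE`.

Both dates share Julian Day Number 2136604; in the Julian calendar that is 14 September 1137 CE.

September 14, 1137 CE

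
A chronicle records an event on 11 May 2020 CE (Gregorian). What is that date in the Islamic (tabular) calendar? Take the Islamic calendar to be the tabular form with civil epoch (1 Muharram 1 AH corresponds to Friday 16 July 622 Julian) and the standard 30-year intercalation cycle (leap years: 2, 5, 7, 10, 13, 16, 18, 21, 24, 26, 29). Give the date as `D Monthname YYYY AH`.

Both dates share Julian Day Number 2458981; in the tabular Islamic calendar that is 18 Ramadan 1441 AH.

18 Ramadan 1441 AH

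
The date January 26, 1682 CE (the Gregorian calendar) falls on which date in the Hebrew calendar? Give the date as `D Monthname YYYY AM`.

17 Shevat 5442 AM

Julian Day Number of the source date = 2335424.
Converting JDN 2335424 to the Hebrew calendar gives 17 Shevat 5442 AM.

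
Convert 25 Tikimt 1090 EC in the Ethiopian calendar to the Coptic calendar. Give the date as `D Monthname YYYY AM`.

Julian Day Number of the source date = 2122032.
Converting JDN 2122032 to the Coptic calendar gives 25 Paopi 814 AM.

25 Paopi 814 AM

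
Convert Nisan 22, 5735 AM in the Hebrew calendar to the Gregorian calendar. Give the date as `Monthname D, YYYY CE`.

April 3, 1975 CE

Both dates share Julian Day Number 2442506; in the Gregorian calendar that is 3 April 1975 CE.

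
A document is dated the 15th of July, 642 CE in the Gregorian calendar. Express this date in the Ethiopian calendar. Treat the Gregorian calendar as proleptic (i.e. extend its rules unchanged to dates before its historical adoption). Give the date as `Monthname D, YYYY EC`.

Both dates share Julian Day Number 1955741; in the Ethiopian calendar that is 18 Hamle 634 EC.

Hamle 18, 634 EC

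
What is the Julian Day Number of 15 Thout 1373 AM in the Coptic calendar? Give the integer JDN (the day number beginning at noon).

2326167

In the Gregorian calendar the same day is 22 September 1656.
JDN 2451545 is 1 January 2000 CE (Gregorian); the target day is −125378 days from there, so JDN = 2326167.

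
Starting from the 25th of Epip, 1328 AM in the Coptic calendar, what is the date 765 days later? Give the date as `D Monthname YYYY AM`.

JDN of the 25th of Epip, 1328 AM = 2310041.
2310041 + 765 = 2310806.
JDN 2310806 in the Coptic calendar is 30 Mesori 1330 AM.

30 Mesori 1330 AM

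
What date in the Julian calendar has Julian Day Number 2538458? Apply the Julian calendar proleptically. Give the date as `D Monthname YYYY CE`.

JDN 2538458 is 17 December 2237 in the Gregorian calendar.
In the Julian calendar that day is 2 December 2237 CE.

2 December 2237 CE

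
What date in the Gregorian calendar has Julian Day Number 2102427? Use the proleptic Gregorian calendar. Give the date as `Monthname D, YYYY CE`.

February 24, 1044 CE

JDN 2451545 is 1 Jan 2000; 2102427 is −349118 days from there.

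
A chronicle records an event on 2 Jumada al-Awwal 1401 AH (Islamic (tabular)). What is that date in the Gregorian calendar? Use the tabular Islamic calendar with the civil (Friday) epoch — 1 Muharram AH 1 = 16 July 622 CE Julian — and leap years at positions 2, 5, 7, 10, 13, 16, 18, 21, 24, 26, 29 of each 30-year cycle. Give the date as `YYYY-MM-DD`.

1981-03-08

Julian Day Number of the source date = 2444672.
Converting JDN 2444672 to the Gregorian calendar gives 8 March 1981 CE.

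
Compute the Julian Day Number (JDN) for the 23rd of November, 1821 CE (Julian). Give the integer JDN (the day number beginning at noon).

Equivalently 5 December 1821 (Gregorian).
JDN 2451545 is 1 January 2000 CE (Gregorian); the target day is −65040 days from there, so JDN = 2386505.

2386505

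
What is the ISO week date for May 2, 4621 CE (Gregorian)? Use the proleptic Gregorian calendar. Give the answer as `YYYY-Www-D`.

4621-W18-3

The weekday is Wednesday (ISO weekday 3).
That Wednesday belongs to ISO week 18 of ISO year 4621.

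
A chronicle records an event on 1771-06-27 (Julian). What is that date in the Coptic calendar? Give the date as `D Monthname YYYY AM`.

The source date corresponds to 8 July 1771 in the Gregorian calendar (JDN 2368093).
That day falls on 3 Epip 1487 AM in the Coptic calendar.

3 Epip 1487 AM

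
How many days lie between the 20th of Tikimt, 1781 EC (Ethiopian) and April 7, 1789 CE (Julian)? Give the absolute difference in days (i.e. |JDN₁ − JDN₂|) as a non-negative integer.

JDN of the first date = 2374415.
JDN of the second date = 2374587.
|2374587 − 2374415| = 172.

172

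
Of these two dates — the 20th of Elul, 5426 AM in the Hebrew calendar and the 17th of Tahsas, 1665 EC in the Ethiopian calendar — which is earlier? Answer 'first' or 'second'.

first

First date → JDN 2329817; second date → JDN 2332103.
JDN 2329817 < JDN 2332103, so the first date is earlier.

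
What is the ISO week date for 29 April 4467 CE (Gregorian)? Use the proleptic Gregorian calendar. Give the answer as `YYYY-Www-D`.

4467-W17-5

The weekday is Friday (ISO weekday 5).
That Friday belongs to ISO week 17 of ISO year 4467.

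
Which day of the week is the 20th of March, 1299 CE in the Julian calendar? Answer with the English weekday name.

Friday

Equivalently 27 March 1299 Gregorian, JDN 2195596.
2195596 ≡ 4 (mod 7); counting from Monday = 0 gives Friday.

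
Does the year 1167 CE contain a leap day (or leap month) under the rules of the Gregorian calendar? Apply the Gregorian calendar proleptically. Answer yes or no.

1167 is not divisible by 4, so it is a common year.

no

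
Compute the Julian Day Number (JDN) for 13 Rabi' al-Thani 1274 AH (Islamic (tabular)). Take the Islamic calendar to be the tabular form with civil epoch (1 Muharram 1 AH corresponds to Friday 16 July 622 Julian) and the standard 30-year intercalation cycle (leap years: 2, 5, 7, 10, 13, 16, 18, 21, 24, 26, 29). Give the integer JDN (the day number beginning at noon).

In the Gregorian calendar the same day is 1 December 1857.
JDN 2400001 is 17 November 1858 CE (Gregorian), MJD 0; the target day is −351 days from there, so JDN = 2399650.

2399650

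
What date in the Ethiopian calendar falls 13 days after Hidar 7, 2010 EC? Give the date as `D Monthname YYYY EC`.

JDN of Hidar 7, 2010 EC = 2458074.
2458074 + 13 = 2458087.
JDN 2458087 in the Ethiopian calendar is 20 Hidar 2010 EC.

20 Hidar 2010 EC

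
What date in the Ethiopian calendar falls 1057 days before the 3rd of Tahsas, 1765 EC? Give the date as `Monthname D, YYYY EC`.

Tir 12, 1762 EC

JDN of the 3rd of Tahsas, 1765 EC = 2368614.
2368614 − 1057 = 2367557.
JDN 2367557 in the Ethiopian calendar is Tir 12, 1762 EC.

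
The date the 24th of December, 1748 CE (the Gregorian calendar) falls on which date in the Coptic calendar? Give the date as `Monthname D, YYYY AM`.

Julian Day Number of the source date = 2359862.
Converting JDN 2359862 to the Coptic calendar gives 17 Koiak 1465 AM.

Koiak 17, 1465 AM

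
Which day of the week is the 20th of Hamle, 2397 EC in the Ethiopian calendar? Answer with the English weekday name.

In the Gregorian calendar this is 30 July 2405 (JDN 2599679).
JDN 2599679 mod 7 = 5, and JDN 0 was a Monday, so this is a Saturday.

Saturday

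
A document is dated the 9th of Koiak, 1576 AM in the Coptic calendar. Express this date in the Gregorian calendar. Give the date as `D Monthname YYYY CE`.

Both dates share Julian Day Number 2400397; in the Gregorian calendar that is 18 December 1859 CE.

18 December 1859 CE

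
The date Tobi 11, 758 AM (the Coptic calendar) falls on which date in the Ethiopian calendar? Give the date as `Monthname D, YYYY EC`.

Tir 11, 1034 EC

The source date corresponds to 12 January 1042 in the proleptic Gregorian calendar (JDN 2101654).
That day falls on 11 Tir 1034 EC in the Ethiopian calendar.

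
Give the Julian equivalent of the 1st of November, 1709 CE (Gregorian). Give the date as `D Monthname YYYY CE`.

21 October 1709 CE

The Julian–Gregorian offset here is 11 days (Julian trailing).
1 November 1709 Gregorian − 11 days → 21 October 1709 Julian.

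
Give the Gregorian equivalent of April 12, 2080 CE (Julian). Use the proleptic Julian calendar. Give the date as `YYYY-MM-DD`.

For dates in this range the Gregorian date is 13 days ahead of the Julian.
12 April 2080 Julian + 13 days → 25 April 2080 Gregorian.

2080-04-25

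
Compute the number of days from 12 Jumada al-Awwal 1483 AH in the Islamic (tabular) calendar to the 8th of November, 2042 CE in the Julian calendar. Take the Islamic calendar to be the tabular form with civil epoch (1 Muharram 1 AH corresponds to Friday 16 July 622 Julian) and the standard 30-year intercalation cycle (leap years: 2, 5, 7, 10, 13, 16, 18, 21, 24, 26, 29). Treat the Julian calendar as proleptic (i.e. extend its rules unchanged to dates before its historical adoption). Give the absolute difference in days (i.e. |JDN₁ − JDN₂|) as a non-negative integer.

6530

JDN of the first date = 2473740.
JDN of the second date = 2467210.
|2467210 − 2473740| = 6530.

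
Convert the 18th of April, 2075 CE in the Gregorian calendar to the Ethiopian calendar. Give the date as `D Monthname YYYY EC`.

Julian Day Number of the source date = 2479046.
Converting JDN 2479046 to the Ethiopian calendar gives 10 Miyazya 2067 EC.

10 Miyazya 2067 EC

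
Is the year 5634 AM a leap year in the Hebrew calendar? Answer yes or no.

Hebrew year 5634 is year 10 of its 19-year Metonic cycle; leap years are at positions 3, 6, 8, 11, 14, 17, 19, so it is a common year (12 months).

no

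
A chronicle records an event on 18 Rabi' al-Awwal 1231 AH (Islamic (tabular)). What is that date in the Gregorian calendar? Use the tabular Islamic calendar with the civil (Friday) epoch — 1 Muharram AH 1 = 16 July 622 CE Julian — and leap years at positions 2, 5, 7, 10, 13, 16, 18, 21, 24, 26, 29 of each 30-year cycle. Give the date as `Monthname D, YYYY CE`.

Julian Day Number of the source date = 2384387.
Converting JDN 2384387 to the Gregorian calendar gives 17 February 1816 CE.

February 17, 1816 CE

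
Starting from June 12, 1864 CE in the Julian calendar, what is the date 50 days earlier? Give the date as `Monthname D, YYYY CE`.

Counting 50 days back from JDN 2402047 reaches JDN 2401997, which is April 23, 1864 CE.

April 23, 1864 CE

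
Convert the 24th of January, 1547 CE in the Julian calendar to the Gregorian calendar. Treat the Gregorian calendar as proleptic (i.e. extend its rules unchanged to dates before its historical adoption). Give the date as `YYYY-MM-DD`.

1547-02-03

At this point the Julian calendar is 10 days behind the Gregorian.
24 January 1547 Julian + 10 days → 3 February 1547 Gregorian.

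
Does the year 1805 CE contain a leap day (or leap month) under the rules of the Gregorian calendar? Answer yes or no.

1805 is not divisible by 4, so it is a common year.

no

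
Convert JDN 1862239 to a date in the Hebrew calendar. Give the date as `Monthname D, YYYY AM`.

Av 2, 4146 AM

JDN 1862239 is 15 July 386 in the proleptic Gregorian calendar.
In the Hebrew calendar that day is Av 2, 4146 AM.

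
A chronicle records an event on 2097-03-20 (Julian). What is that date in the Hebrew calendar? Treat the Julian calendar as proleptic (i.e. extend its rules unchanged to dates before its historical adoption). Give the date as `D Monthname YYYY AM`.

20 Nisan 5857 AM

Julian Day Number of the source date = 2487066.
Converting JDN 2487066 to the Hebrew calendar gives 20 Nisan 5857 AM.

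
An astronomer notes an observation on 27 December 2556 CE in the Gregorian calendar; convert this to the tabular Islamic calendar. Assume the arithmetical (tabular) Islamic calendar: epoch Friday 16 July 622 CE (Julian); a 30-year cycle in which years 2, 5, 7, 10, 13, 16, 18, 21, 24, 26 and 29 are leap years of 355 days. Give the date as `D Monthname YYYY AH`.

Both dates share Julian Day Number 2654981; in the tabular Islamic calendar that is 23 Shawwal 1994 AH.

23 Shawwal 1994 AH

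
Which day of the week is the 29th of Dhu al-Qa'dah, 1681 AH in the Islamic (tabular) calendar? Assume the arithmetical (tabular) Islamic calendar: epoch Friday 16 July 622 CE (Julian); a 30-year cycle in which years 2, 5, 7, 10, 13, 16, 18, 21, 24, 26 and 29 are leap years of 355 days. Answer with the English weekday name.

Saturday

Equivalently 28 May 2253 Gregorian, JDN 2544099.
2544099 ≡ 5 (mod 7); counting from Monday = 0 gives Saturday.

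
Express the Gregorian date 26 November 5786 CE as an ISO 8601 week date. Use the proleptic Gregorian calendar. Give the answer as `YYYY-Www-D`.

The weekday is Sunday (ISO weekday 7).
That Sunday belongs to ISO week 47 of ISO year 5786.

5786-W47-7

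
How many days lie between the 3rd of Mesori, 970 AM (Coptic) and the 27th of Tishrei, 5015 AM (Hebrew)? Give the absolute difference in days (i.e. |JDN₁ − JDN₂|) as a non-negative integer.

First date → JDN 2179289; second date → JDN 2179364.
The interval is |2179289 − 2179364| = 75 days.

75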